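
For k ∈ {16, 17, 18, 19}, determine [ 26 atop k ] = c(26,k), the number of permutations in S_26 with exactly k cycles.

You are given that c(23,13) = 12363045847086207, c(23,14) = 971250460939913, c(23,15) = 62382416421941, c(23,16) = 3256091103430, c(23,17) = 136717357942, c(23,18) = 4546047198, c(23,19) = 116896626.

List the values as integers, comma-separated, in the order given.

[24] T[24,14]:23*971250460939913+12363045847086207=34701806448704206 · T[24,15]:23*62382416421941+971250460939913=2406046038644556 · T[24,16]:23*3256091103430+62382416421941=137272511800831 · T[24,17]:23*136717357942+3256091103430=6400590336096 · T[24,18]:23*4546047198+136717357942=241276443496 · T[24,19]:23*116896626+4546047198=7234669596
[25] T[25,15]:24*2406046038644556+34701806448704206=92446911376173550 · T[25,16]:24*137272511800831+2406046038644556=5700586321864500 · T[25,17]:24*6400590336096+137272511800831=290886679867135 · T[25,18]:24*241276443496+6400590336096=12191224980000 · T[25,19]:24*7234669596+241276443496=414908513800
[26] T[26,16]:25*5700586321864500+92446911376173550=234961569422786050 · T[26,17]:25*290886679867135+5700586321864500=12972753318542875 · T[26,18]:25*12191224980000+290886679867135=595667304367135 · T[26,19]:25*414908513800+12191224980000=22563937825000
Read c(26,16) = 234961569422786050, c(26,17) = 12972753318542875, c(26,18) = 595667304367135, c(26,19) = 22563937825000.

234961569422786050, 12972753318542875, 595667304367135, 22563937825000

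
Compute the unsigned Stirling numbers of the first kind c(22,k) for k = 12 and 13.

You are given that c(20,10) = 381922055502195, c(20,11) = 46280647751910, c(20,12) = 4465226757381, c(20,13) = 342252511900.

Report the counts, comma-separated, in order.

4154823851430525, 373100999802531

@21  (21,11):46280647751910·20+381922055502195→1307535010540395, (21,12):4465226757381·20+46280647751910→135585182899530, (21,13):342252511900·20+4465226757381→11310276995381
@22  (22,12):135585182899530·21+1307535010540395→4154823851430525, (22,13):11310276995381·21+135585182899530→373100999802531
Read c(22,12) = 4154823851430525, c(22,13) = 373100999802531.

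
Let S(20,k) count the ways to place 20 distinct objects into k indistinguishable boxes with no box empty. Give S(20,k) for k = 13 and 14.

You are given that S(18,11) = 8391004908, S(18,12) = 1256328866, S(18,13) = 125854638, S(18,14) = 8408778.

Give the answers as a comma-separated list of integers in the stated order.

61068660380, 6302524580

r19: T_19,12=12×1256328866+8391004908=23466951300; T_19,13=13×125854638+1256328866=2892439160; T_19,14=14×8408778+125854638=243577530
r20: T_20,13=13×2892439160+23466951300=61068660380; T_20,14=14×243577530+2892439160=6302524580
Read S(20,13) = 61068660380, S(20,14) = 6302524580.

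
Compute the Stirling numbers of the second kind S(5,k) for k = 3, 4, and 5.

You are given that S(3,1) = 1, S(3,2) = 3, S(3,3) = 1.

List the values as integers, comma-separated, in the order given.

row 4: T[4][2]=2·3+1=7  T[4][3]=3·1+3=6  T[4][4]=4·0+1=1
row 5: T[5][3]=3·6+7=25  T[5][4]=4·1+6=10  T[5][5]=5·0+1=1
Read S(5,3) = 25, S(5,4) = 10, S(5,5) = 1.

25, 10, 1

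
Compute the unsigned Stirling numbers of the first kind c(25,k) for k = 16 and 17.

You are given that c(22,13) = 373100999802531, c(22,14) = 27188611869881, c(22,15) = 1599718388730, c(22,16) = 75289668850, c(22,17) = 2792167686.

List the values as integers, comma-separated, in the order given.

5700586321864500, 290886679867135

[23] T[23,14]:22*27188611869881+373100999802531=971250460939913 · T[23,15]:22*1599718388730+27188611869881=62382416421941 · T[23,16]:22*75289668850+1599718388730=3256091103430 · T[23,17]:22*2792167686+75289668850=136717357942
[24] T[24,15]:23*62382416421941+971250460939913=2406046038644556 · T[24,16]:23*3256091103430+62382416421941=137272511800831 · T[24,17]:23*136717357942+3256091103430=6400590336096
[25] T[25,16]:24*137272511800831+2406046038644556=5700586321864500 · T[25,17]:24*6400590336096+137272511800831=290886679867135
Read c(25,16) = 5700586321864500, c(25,17) = 290886679867135.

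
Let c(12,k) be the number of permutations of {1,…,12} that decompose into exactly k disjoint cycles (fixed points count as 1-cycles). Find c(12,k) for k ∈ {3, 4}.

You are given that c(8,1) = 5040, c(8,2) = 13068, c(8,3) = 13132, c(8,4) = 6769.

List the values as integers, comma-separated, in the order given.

150917976, 105258076

@9  (9,1):5040·8+0→40320, (9,2):13068·8+5040→109584, (9,3):13132·8+13068→118124, (9,4):6769·8+13132→67284
@10  (10,1):40320·9+0→362880, (10,2):109584·9+40320→1026576, (10,3):118124·9+109584→1172700, (10,4):67284·9+118124→723680
@11  (11,2):1026576·10+362880→10628640, (11,3):1172700·10+1026576→12753576, (11,4):723680·10+1172700→8409500
@12  (12,3):12753576·11+10628640→150917976, (12,4):8409500·11+12753576→105258076
Read c(12,3) = 150917976, c(12,4) = 105258076.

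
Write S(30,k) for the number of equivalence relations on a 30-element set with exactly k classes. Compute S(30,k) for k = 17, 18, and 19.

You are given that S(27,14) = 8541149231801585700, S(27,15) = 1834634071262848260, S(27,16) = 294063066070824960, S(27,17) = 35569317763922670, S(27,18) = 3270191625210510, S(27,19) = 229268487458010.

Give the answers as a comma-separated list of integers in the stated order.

@28  (28,15):1834634071262848260·15+8541149231801585700→36060660300744309600, (28,16):294063066070824960·16+1834634071262848260→6539643128396047620, (28,17):35569317763922670·17+294063066070824960→898741468057510350, (28,18):3270191625210510·18+35569317763922670→94432767017711850, (28,19):229268487458010·19+3270191625210510→7626292886912700
@29  (29,16):6539643128396047620·16+36060660300744309600→140694950355081071520, (29,17):898741468057510350·17+6539643128396047620→21818248085373723570, (29,18):94432767017711850·18+898741468057510350→2598531274376323650, (29,19):7626292886912700·19+94432767017711850→239332331869053150
@30  (30,17):21818248085373723570·17+140694950355081071520→511605167806434372210, (30,18):2598531274376323650·18+21818248085373723570→68591811024147549270, (30,19):239332331869053150·19+2598531274376323650→7145845579888333500
Read S(30,17) = 511605167806434372210, S(30,18) = 68591811024147549270, S(30,19) = 7145845579888333500.

511605167806434372210, 68591811024147549270, 7145845579888333500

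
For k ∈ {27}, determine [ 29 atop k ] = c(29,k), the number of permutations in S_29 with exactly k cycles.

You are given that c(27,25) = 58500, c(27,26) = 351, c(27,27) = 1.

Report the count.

78561

@28  (28,26):351·27+58500→67977, (28,27):1·27+351→378
@29  (29,27):378·28+67977→78561
Read c(29,27) = 78561.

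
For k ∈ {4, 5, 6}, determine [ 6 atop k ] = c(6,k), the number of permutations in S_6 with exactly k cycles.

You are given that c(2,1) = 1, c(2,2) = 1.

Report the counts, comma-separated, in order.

[3] T[3,1]:2*1+0=2 · T[3,2]:2*1+1=3 · T[3,3]:2*0+1=1
[4] T[4,2]:3*3+2=11 · T[4,3]:3*1+3=6 · T[4,4]:3*0+1=1
[5] T[5,3]:4*6+11=35 · T[5,4]:4*1+6=10 · T[5,5]:4*0+1=1
[6] T[6,4]:5*10+35=85 · T[6,5]:5*1+10=15 · T[6,6]:5*0+1=1
Read c(6,4) = 85, c(6,5) = 15, c(6,6) = 1.

85, 15, 1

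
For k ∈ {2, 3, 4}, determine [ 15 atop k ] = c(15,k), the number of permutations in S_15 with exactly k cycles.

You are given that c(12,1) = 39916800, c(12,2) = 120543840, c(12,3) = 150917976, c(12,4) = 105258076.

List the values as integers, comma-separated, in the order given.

283465647360, 392156797824, 310989260400

@13  (13,1):39916800·12+0→479001600, (13,2):120543840·12+39916800→1486442880, (13,3):150917976·12+120543840→1931559552, (13,4):105258076·12+150917976→1414014888
@14  (14,1):479001600·13+0→6227020800, (14,2):1486442880·13+479001600→19802759040, (14,3):1931559552·13+1486442880→26596717056, (14,4):1414014888·13+1931559552→20313753096
@15  (15,2):19802759040·14+6227020800→283465647360, (15,3):26596717056·14+19802759040→392156797824, (15,4):20313753096·14+26596717056→310989260400
Read c(15,2) = 283465647360, c(15,3) = 392156797824, c(15,4) = 310989260400.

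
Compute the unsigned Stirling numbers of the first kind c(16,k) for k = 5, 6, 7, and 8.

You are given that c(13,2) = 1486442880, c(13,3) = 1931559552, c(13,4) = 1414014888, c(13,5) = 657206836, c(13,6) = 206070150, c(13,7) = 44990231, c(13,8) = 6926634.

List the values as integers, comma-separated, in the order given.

2706813345600, 1009672107080, 272803210680, 54631129553

r14: T_14,3=13×1931559552+1486442880=26596717056; T_14,4=13×1414014888+1931559552=20313753096; T_14,5=13×657206836+1414014888=9957703756; T_14,6=13×206070150+657206836=3336118786; T_14,7=13×44990231+206070150=790943153; T_14,8=13×6926634+44990231=135036473
r15: T_15,4=14×20313753096+26596717056=310989260400; T_15,5=14×9957703756+20313753096=159721605680; T_15,6=14×3336118786+9957703756=56663366760; T_15,7=14×790943153+3336118786=14409322928; T_15,8=14×135036473+790943153=2681453775
r16: T_16,5=15×159721605680+310989260400=2706813345600; T_16,6=15×56663366760+159721605680=1009672107080; T_16,7=15×14409322928+56663366760=272803210680; T_16,8=15×2681453775+14409322928=54631129553
Read c(16,5) = 2706813345600, c(16,6) = 1009672107080, c(16,7) = 272803210680, c(16,8) = 54631129553.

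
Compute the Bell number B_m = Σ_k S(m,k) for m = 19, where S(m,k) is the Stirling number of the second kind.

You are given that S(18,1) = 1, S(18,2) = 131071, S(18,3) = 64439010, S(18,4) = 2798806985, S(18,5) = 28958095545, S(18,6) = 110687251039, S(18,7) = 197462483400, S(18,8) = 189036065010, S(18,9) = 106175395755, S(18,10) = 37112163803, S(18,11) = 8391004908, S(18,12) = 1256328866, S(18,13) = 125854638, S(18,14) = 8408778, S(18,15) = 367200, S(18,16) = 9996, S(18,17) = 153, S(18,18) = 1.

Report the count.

5832742205057

row 19: T[19][1]=1·1+0=1  T[19][2]=2·131071+1=262143  T[19][3]=3·64439010+131071=193448101  T[19][4]=4·2798806985+64439010=11259666950  T[19][5]=5·28958095545+2798806985=147589284710  T[19][6]=6·110687251039+28958095545=693081601779  T[19][7]=7·197462483400+110687251039=1492924634839  T[19][8]=8·189036065010+197462483400=1709751003480  T[19][9]=9·106175395755+189036065010=1144614626805  T[19][10]=10·37112163803+106175395755=477297033785  T[19][11]=11·8391004908+37112163803=129413217791  T[19][12]=12·1256328866+8391004908=23466951300  T[19][13]=13·125854638+1256328866=2892439160  T[19][14]=14·8408778+125854638=243577530  T[19][15]=15·367200+8408778=13916778  T[19][16]=16·9996+367200=527136  T[19][17]=17·153+9996=12597  T[19][18]=18·1+153=171  T[19][19]=19·0+1=1
B_19 = ΣS(19,k) = 1+262143+193448101+11259666950+147589284710+693081601779+1492924634839+1709751003480+1144614626805+477297033785+129413217791+23466951300+2892439160+243577530+13916778+527136+12597+171+1 = 5832742205057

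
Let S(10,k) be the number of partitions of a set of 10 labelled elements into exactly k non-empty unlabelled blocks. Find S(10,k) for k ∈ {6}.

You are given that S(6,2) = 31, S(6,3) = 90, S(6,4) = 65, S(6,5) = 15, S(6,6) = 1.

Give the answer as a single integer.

22827

[7] T[7,3]:3*90+31=301 · T[7,4]:4*65+90=350 · T[7,5]:5*15+65=140 · T[7,6]:6*1+15=21
[8] T[8,4]:4*350+301=1701 · T[8,5]:5*140+350=1050 · T[8,6]:6*21+140=266
[9] T[9,5]:5*1050+1701=6951 · T[9,6]:6*266+1050=2646
[10] T[10,6]:6*2646+6951=22827
Read S(10,6) = 22827.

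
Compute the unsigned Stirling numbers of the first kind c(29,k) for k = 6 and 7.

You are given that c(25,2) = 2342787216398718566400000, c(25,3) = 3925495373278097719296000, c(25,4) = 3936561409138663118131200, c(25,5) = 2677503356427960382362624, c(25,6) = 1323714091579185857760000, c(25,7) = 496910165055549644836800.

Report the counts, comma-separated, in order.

866422974395414742142363398144, 354237722035840197377888292864

r26: T_26,3=25×3925495373278097719296000+2342787216398718566400000=100480171548351161548800000; T_26,4=25×3936561409138663118131200+3925495373278097719296000=102339530601744675672576000; T_26,5=25×2677503356427960382362624+3936561409138663118131200=70874145319837672677196800; T_26,6=25×1323714091579185857760000+2677503356427960382362624=35770355645907606826362624; T_26,7=25×496910165055549644836800+1323714091579185857760000=13746468217967926978680000
r27: T_27,4=26×102339530601744675672576000+100480171548351161548800000=2761307967193712729035776000; T_27,5=26×70874145319837672677196800+102339530601744675672576000=1945067308917524165279692800; T_27,6=26×35770355645907606826362624+70874145319837672677196800=1000903392113435450162625024; T_27,7=26×13746468217967926978680000+35770355645907606826362624=393178529313073708272042624
r28: T_28,5=27×1945067308917524165279692800+2761307967193712729035776000=55278125307966865191587481600; T_28,6=27×1000903392113435450162625024+1945067308917524165279692800=28969458895980281319670568448; T_28,7=27×393178529313073708272042624+1000903392113435450162625024=11616723683566425573507775872
r29: T_29,6=28×28969458895980281319670568448+55278125307966865191587481600=866422974395414742142363398144; T_29,7=28×11616723683566425573507775872+28969458895980281319670568448=354237722035840197377888292864
Read c(29,6) = 866422974395414742142363398144, c(29,7) = 354237722035840197377888292864.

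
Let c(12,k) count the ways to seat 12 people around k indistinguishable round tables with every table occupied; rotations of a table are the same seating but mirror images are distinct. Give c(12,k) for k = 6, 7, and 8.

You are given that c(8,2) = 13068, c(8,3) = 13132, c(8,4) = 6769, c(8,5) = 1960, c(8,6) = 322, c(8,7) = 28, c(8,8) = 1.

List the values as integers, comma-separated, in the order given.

13339535, 2637558, 357423

@9  (9,3):13132·8+13068→118124, (9,4):6769·8+13132→67284, (9,5):1960·8+6769→22449, (9,6):322·8+1960→4536, (9,7):28·8+322→546, (9,8):1·8+28→36
@10  (10,4):67284·9+118124→723680, (10,5):22449·9+67284→269325, (10,6):4536·9+22449→63273, (10,7):546·9+4536→9450, (10,8):36·9+546→870
@11  (11,5):269325·10+723680→3416930, (11,6):63273·10+269325→902055, (11,7):9450·10+63273→157773, (11,8):870·10+9450→18150
@12  (12,6):902055·11+3416930→13339535, (12,7):157773·11+902055→2637558, (12,8):18150·11+157773→357423
Read c(12,6) = 13339535, c(12,7) = 2637558, c(12,8) = 357423.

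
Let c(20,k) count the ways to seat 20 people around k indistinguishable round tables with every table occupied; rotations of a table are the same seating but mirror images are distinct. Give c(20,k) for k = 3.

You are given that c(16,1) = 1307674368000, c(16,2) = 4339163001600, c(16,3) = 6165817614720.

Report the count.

668609730341153280

i=17: T(17,1)=0+16·1307674368000=20922789888000 | T(17,2)=1307674368000+16·4339163001600=70734282393600 | T(17,3)=4339163001600+16·6165817614720=102992244837120
i=18: T(18,1)=0+17·20922789888000=355687428096000 | T(18,2)=20922789888000+17·70734282393600=1223405590579200 | T(18,3)=70734282393600+17·102992244837120=1821602444624640
i=19: T(19,2)=355687428096000+18·1223405590579200=22376988058521600 | T(19,3)=1223405590579200+18·1821602444624640=34012249593822720
i=20: T(20,3)=22376988058521600+19·34012249593822720=668609730341153280
Read c(20,3) = 668609730341153280.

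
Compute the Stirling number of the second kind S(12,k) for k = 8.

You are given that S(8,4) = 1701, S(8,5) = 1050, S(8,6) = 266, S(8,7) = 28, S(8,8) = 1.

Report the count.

159027

[9] T[9,5]:5*1050+1701=6951 · T[9,6]:6*266+1050=2646 · T[9,7]:7*28+266=462 · T[9,8]:8*1+28=36
[10] T[10,6]:6*2646+6951=22827 · T[10,7]:7*462+2646=5880 · T[10,8]:8*36+462=750
[11] T[11,7]:7*5880+22827=63987 · T[11,8]:8*750+5880=11880
[12] T[12,8]:8*11880+63987=159027
Read S(12,8) = 159027.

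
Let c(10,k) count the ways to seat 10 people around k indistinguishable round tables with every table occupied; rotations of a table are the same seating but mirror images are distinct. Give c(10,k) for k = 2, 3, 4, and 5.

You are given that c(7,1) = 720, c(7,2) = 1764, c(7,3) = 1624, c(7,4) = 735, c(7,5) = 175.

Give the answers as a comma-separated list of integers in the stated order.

1026576, 1172700, 723680, 269325

@8  (8,1):720·7+0→5040, (8,2):1764·7+720→13068, (8,3):1624·7+1764→13132, (8,4):735·7+1624→6769, (8,5):175·7+735→1960
@9  (9,1):5040·8+0→40320, (9,2):13068·8+5040→109584, (9,3):13132·8+13068→118124, (9,4):6769·8+13132→67284, (9,5):1960·8+6769→22449
@10  (10,2):109584·9+40320→1026576, (10,3):118124·9+109584→1172700, (10,4):67284·9+118124→723680, (10,5):22449·9+67284→269325
Read c(10,2) = 1026576, c(10,3) = 1172700, c(10,4) = 723680, c(10,5) = 269325.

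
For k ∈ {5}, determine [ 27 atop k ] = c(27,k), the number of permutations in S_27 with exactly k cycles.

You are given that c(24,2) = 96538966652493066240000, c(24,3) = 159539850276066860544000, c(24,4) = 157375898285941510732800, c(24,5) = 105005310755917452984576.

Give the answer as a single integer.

row 25: T[25][3]=24·159539850276066860544000+96538966652493066240000=3925495373278097719296000  T[25][4]=24·157375898285941510732800+159539850276066860544000=3936561409138663118131200  T[25][5]=24·105005310755917452984576+157375898285941510732800=2677503356427960382362624
row 26: T[26][4]=25·3936561409138663118131200+3925495373278097719296000=102339530601744675672576000  T[26][5]=25·2677503356427960382362624+3936561409138663118131200=70874145319837672677196800
row 27: T[27][5]=26·70874145319837672677196800+102339530601744675672576000=1945067308917524165279692800
Read c(27,5) = 1945067308917524165279692800.

1945067308917524165279692800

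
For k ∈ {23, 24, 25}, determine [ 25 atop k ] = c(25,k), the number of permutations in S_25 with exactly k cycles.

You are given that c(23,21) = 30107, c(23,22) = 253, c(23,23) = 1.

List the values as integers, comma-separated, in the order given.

[24] T[24,22]:23*253+30107=35926 · T[24,23]:23*1+253=276 · T[24,24]:23*0+1=1
[25] T[25,23]:24*276+35926=42550 · T[25,24]:24*1+276=300 · T[25,25]:24*0+1=1
Read c(25,23) = 42550, c(25,24) = 300, c(25,25) = 1.

42550, 300, 1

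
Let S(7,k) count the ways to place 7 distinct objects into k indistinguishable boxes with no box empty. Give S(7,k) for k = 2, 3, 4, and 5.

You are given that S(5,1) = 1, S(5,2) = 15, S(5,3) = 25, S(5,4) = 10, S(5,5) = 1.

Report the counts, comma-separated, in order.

@6  (6,1):1·1+0→1, (6,2):15·2+1→31, (6,3):25·3+15→90, (6,4):10·4+25→65, (6,5):1·5+10→15
@7  (7,2):31·2+1→63, (7,3):90·3+31→301, (7,4):65·4+90→350, (7,5):15·5+65→140
Read S(7,2) = 63, S(7,3) = 301, S(7,4) = 350, S(7,5) = 140.

63, 301, 350, 140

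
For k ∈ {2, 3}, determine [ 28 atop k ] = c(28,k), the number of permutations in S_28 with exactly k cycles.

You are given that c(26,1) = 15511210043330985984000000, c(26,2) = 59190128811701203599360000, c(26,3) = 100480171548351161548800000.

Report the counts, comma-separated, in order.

[27] T[27,1]:26*15511210043330985984000000+0=403291461126605635584000000 · T[27,2]:26*59190128811701203599360000+15511210043330985984000000=1554454559147562279567360000 · T[27,3]:26*100480171548351161548800000+59190128811701203599360000=2671674589068831403868160000
[28] T[28,2]:27*1554454559147562279567360000+403291461126605635584000000=42373564558110787183902720000 · T[28,3]:27*2671674589068831403868160000+1554454559147562279567360000=73689668464006010184007680000
Read c(28,2) = 42373564558110787183902720000, c(28,3) = 73689668464006010184007680000.

42373564558110787183902720000, 73689668464006010184007680000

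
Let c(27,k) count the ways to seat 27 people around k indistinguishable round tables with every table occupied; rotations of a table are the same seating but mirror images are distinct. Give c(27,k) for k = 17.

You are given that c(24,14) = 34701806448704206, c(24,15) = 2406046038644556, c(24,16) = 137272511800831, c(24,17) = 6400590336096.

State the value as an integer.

572253155704900800

row 25: T[25][15]=24·2406046038644556+34701806448704206=92446911376173550  T[25][16]=24·137272511800831+2406046038644556=5700586321864500  T[25][17]=24·6400590336096+137272511800831=290886679867135
row 26: T[26][16]=25·5700586321864500+92446911376173550=234961569422786050  T[26][17]=25·290886679867135+5700586321864500=12972753318542875
row 27: T[27][17]=26·12972753318542875+234961569422786050=572253155704900800
Read c(27,17) = 572253155704900800.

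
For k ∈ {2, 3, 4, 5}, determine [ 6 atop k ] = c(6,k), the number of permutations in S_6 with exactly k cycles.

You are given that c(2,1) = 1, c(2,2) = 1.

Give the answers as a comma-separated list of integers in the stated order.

274, 225, 85, 15

r3: T_3,1=2×1+0=2; T_3,2=2×1+1=3; T_3,3=2×0+1=1
r4: T_4,1=3×2+0=6; T_4,2=3×3+2=11; T_4,3=3×1+3=6; T_4,4=3×0+1=1
r5: T_5,1=4×6+0=24; T_5,2=4×11+6=50; T_5,3=4×6+11=35; T_5,4=4×1+6=10; T_5,5=4×0+1=1
r6: T_6,2=5×50+24=274; T_6,3=5×35+50=225; T_6,4=5×10+35=85; T_6,5=5×1+10=15
Read c(6,2) = 274, c(6,3) = 225, c(6,4) = 85, c(6,5) = 15.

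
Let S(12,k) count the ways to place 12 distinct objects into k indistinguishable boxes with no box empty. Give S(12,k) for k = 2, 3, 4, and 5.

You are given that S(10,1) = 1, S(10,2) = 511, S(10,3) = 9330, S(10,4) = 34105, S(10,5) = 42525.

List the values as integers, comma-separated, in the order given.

r11: T_11,1=1×1+0=1; T_11,2=2×511+1=1023; T_11,3=3×9330+511=28501; T_11,4=4×34105+9330=145750; T_11,5=5×42525+34105=246730
r12: T_12,2=2×1023+1=2047; T_12,3=3×28501+1023=86526; T_12,4=4×145750+28501=611501; T_12,5=5×246730+145750=1379400
Read S(12,2) = 2047, S(12,3) = 86526, S(12,4) = 611501, S(12,5) = 1379400.

2047, 86526, 611501, 1379400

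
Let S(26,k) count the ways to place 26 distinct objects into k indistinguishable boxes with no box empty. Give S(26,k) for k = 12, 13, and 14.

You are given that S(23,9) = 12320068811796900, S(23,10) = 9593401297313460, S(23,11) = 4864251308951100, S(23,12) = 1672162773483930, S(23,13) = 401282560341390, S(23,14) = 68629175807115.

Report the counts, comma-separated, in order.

5149507353856958820, 1850568574253550060, 477898618396288260

i=24: T(24,10)=12320068811796900+10·9593401297313460=108254081784931500 | T(24,11)=9593401297313460+11·4864251308951100=63100165695775560 | T(24,12)=4864251308951100+12·1672162773483930=24930204590758260 | T(24,13)=1672162773483930+13·401282560341390=6888836057922000 | T(24,14)=401282560341390+14·68629175807115=1362091021641000
i=25: T(25,11)=108254081784931500+11·63100165695775560=802355904438462660 | T(25,12)=63100165695775560+12·24930204590758260=362262620784874680 | T(25,13)=24930204590758260+13·6888836057922000=114485073343744260 | T(25,14)=6888836057922000+14·1362091021641000=25958110360896000
i=26: T(26,12)=802355904438462660+12·362262620784874680=5149507353856958820 | T(26,13)=362262620784874680+13·114485073343744260=1850568574253550060 | T(26,14)=114485073343744260+14·25958110360896000=477898618396288260
Read S(26,12) = 5149507353856958820, S(26,13) = 1850568574253550060, S(26,14) = 477898618396288260.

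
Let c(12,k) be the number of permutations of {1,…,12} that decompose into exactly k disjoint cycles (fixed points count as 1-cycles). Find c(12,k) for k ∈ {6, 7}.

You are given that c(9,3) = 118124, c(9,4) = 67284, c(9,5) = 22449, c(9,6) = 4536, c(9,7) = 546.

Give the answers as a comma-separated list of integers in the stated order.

13339535, 2637558

i=10: T(10,4)=118124+9·67284=723680 | T(10,5)=67284+9·22449=269325 | T(10,6)=22449+9·4536=63273 | T(10,7)=4536+9·546=9450
i=11: T(11,5)=723680+10·269325=3416930 | T(11,6)=269325+10·63273=902055 | T(11,7)=63273+10·9450=157773
i=12: T(12,6)=3416930+11·902055=13339535 | T(12,7)=902055+11·157773=2637558
Read c(12,6) = 13339535, c(12,7) = 2637558.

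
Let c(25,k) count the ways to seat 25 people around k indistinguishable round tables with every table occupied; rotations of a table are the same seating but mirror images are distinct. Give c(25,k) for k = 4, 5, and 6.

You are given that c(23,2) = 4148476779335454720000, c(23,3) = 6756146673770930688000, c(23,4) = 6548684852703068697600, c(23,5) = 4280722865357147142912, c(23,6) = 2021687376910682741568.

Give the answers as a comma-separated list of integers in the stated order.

r24: T_24,3=23×6756146673770930688000+4148476779335454720000=159539850276066860544000; T_24,4=23×6548684852703068697600+6756146673770930688000=157375898285941510732800; T_24,5=23×4280722865357147142912+6548684852703068697600=105005310755917452984576; T_24,6=23×2021687376910682741568+4280722865357147142912=50779532534302850198976
r25: T_25,4=24×157375898285941510732800+159539850276066860544000=3936561409138663118131200; T_25,5=24×105005310755917452984576+157375898285941510732800=2677503356427960382362624; T_25,6=24×50779532534302850198976+105005310755917452984576=1323714091579185857760000
Read c(25,4) = 3936561409138663118131200, c(25,5) = 2677503356427960382362624, c(25,6) = 1323714091579185857760000.

3936561409138663118131200, 2677503356427960382362624, 1323714091579185857760000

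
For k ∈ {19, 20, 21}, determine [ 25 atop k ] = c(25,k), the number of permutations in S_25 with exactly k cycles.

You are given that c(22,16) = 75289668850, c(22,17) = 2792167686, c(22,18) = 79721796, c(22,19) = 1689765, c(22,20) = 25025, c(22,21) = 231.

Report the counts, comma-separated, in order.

[23] T[23,17]:22*2792167686+75289668850=136717357942 · T[23,18]:22*79721796+2792167686=4546047198 · T[23,19]:22*1689765+79721796=116896626 · T[23,20]:22*25025+1689765=2240315 · T[23,21]:22*231+25025=30107
[24] T[24,18]:23*4546047198+136717357942=241276443496 · T[24,19]:23*116896626+4546047198=7234669596 · T[24,20]:23*2240315+116896626=168423871 · T[24,21]:23*30107+2240315=2932776
[25] T[25,19]:24*7234669596+241276443496=414908513800 · T[25,20]:24*168423871+7234669596=11276842500 · T[25,21]:24*2932776+168423871=238810495
Read c(25,19) = 414908513800, c(25,20) = 11276842500, c(25,21) = 238810495.

414908513800, 11276842500, 238810495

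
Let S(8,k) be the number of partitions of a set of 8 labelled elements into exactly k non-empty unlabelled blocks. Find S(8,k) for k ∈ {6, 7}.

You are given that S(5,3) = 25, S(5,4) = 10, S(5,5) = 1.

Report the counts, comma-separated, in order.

i=6: T(6,4)=25+4·10=65 | T(6,5)=10+5·1=15 | T(6,6)=1+6·0=1
i=7: T(7,5)=65+5·15=140 | T(7,6)=15+6·1=21 | T(7,7)=1+7·0=1
i=8: T(8,6)=140+6·21=266 | T(8,7)=21+7·1=28
Read S(8,6) = 266, S(8,7) = 28.

266, 28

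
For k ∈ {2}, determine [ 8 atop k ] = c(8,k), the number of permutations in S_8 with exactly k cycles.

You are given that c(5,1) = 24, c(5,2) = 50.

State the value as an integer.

13068

r6: T_6,1=5×24+0=120; T_6,2=5×50+24=274
r7: T_7,1=6×120+0=720; T_7,2=6×274+120=1764
r8: T_8,2=7×1764+720=13068
Read c(8,2) = 13068.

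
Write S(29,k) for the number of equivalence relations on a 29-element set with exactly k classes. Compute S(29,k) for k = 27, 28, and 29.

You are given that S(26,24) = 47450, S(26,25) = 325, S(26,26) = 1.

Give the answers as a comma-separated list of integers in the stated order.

r27: T_27,25=25×325+47450=55575; T_27,26=26×1+325=351; T_27,27=27×0+1=1
r28: T_28,26=26×351+55575=64701; T_28,27=27×1+351=378; T_28,28=28×0+1=1
r29: T_29,27=27×378+64701=74907; T_29,28=28×1+378=406; T_29,29=29×0+1=1
Read S(29,27) = 74907, S(29,28) = 406, S(29,29) = 1.

74907, 406, 1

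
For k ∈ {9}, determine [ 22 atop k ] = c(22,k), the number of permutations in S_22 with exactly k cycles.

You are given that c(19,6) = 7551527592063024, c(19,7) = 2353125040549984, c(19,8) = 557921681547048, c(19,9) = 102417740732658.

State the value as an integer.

1634980697246583456

row 20: T[20][7]=19·2353125040549984+7551527592063024=52260903362512720  T[20][8]=19·557921681547048+2353125040549984=12953636989943896  T[20][9]=19·102417740732658+557921681547048=2503858755467550
row 21: T[21][8]=20·12953636989943896+52260903362512720=311333643161390640  T[21][9]=20·2503858755467550+12953636989943896=63030812099294896
row 22: T[22][9]=21·63030812099294896+311333643161390640=1634980697246583456
Read c(22,9) = 1634980697246583456.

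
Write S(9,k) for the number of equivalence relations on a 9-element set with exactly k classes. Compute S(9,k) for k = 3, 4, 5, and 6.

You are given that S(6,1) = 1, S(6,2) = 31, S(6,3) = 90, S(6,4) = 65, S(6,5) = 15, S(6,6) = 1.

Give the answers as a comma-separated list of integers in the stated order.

3025, 7770, 6951, 2646

[7] T[7,1]:1*1+0=1 · T[7,2]:2*31+1=63 · T[7,3]:3*90+31=301 · T[7,4]:4*65+90=350 · T[7,5]:5*15+65=140 · T[7,6]:6*1+15=21
[8] T[8,2]:2*63+1=127 · T[8,3]:3*301+63=966 · T[8,4]:4*350+301=1701 · T[8,5]:5*140+350=1050 · T[8,6]:6*21+140=266
[9] T[9,3]:3*966+127=3025 · T[9,4]:4*1701+966=7770 · T[9,5]:5*1050+1701=6951 · T[9,6]:6*266+1050=2646
Read S(9,3) = 3025, S(9,4) = 7770, S(9,5) = 6951, S(9,6) = 2646.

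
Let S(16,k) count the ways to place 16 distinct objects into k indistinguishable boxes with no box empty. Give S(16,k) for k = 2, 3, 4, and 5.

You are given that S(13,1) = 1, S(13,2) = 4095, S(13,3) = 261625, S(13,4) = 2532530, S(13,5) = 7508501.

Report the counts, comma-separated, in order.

32767, 7141686, 171798901, 1096190550

[14] T[14,1]:1*1+0=1 · T[14,2]:2*4095+1=8191 · T[14,3]:3*261625+4095=788970 · T[14,4]:4*2532530+261625=10391745 · T[14,5]:5*7508501+2532530=40075035
[15] T[15,1]:1*1+0=1 · T[15,2]:2*8191+1=16383 · T[15,3]:3*788970+8191=2375101 · T[15,4]:4*10391745+788970=42355950 · T[15,5]:5*40075035+10391745=210766920
[16] T[16,2]:2*16383+1=32767 · T[16,3]:3*2375101+16383=7141686 · T[16,4]:4*42355950+2375101=171798901 · T[16,5]:5*210766920+42355950=1096190550
Read S(16,2) = 32767, S(16,3) = 7141686, S(16,4) = 171798901, S(16,5) = 1096190550.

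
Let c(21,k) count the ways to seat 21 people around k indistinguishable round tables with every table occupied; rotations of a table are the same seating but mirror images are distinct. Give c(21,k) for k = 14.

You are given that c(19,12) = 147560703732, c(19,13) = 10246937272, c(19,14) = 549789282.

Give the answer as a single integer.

row 20: T[20][13]=19·10246937272+147560703732=342252511900  T[20][14]=19·549789282+10246937272=20692933630
row 21: T[21][14]=20·20692933630+342252511900=756111184500
Read c(21,14) = 756111184500.

756111184500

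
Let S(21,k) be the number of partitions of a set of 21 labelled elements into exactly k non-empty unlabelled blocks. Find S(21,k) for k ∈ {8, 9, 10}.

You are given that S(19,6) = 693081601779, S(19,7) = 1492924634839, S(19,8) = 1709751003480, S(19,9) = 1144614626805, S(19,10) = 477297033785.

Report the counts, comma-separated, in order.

132511015347084, 123272476465204, 71187132291275

r20: T_20,7=7×1492924634839+693081601779=11143554045652; T_20,8=8×1709751003480+1492924634839=15170932662679; T_20,9=9×1144614626805+1709751003480=12011282644725; T_20,10=10×477297033785+1144614626805=5917584964655
r21: T_21,8=8×15170932662679+11143554045652=132511015347084; T_21,9=9×12011282644725+15170932662679=123272476465204; T_21,10=10×5917584964655+12011282644725=71187132291275
Read S(21,8) = 132511015347084, S(21,9) = 123272476465204, S(21,10) = 71187132291275.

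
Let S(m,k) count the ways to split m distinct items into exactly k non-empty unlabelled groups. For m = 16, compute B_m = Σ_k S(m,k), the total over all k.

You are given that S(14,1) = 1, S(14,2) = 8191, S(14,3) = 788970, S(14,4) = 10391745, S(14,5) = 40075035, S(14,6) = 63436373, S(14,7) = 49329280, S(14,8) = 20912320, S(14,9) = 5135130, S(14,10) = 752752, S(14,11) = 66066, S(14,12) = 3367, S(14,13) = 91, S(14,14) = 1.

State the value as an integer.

10480142147

[15] T[15,1]:1*1+0=1 · T[15,2]:2*8191+1=16383 · T[15,3]:3*788970+8191=2375101 · T[15,4]:4*10391745+788970=42355950 · T[15,5]:5*40075035+10391745=210766920 · T[15,6]:6*63436373+40075035=420693273 · T[15,7]:7*49329280+63436373=408741333 · T[15,8]:8*20912320+49329280=216627840 · T[15,9]:9*5135130+20912320=67128490 · T[15,10]:10*752752+5135130=12662650 · T[15,11]:11*66066+752752=1479478 · T[15,12]:12*3367+66066=106470 · T[15,13]:13*91+3367=4550 · T[15,14]:14*1+91=105 · T[15,15]:15*0+1=1
[16] T[16,1]:1*1+0=1 · T[16,2]:2*16383+1=32767 · T[16,3]:3*2375101+16383=7141686 · T[16,4]:4*42355950+2375101=171798901 · T[16,5]:5*210766920+42355950=1096190550 · T[16,6]:6*420693273+210766920=2734926558 · T[16,7]:7*408741333+420693273=3281882604 · T[16,8]:8*216627840+408741333=2141764053 · T[16,9]:9*67128490+216627840=820784250 · T[16,10]:10*12662650+67128490=193754990 · T[16,11]:11*1479478+12662650=28936908 · T[16,12]:12*106470+1479478=2757118 · T[16,13]:13*4550+106470=165620 · T[16,14]:14*105+4550=6020 · T[16,15]:15*1+105=120 · T[16,16]:16*0+1=1
B_16 = ΣS(16,k) = 1+32767+7141686+171798901+1096190550+2734926558+3281882604+2141764053+820784250+193754990+28936908+2757118+165620+6020+120+1 = 10480142147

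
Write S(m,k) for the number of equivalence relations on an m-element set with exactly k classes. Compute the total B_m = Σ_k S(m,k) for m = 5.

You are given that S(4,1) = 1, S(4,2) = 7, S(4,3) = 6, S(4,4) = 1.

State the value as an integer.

52

[5] T[5,1]:1*1+0=1 · T[5,2]:2*7+1=15 · T[5,3]:3*6+7=25 · T[5,4]:4*1+6=10 · T[5,5]:5*0+1=1
B_5 = ΣS(5,k) = 1+15+25+10+1 = 52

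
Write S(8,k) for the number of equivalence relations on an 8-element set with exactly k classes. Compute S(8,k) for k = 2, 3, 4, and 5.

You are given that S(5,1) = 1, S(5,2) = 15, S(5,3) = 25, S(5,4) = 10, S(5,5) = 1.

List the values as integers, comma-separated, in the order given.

127, 966, 1701, 1050

row 6: T[6][1]=1·1+0=1  T[6][2]=2·15+1=31  T[6][3]=3·25+15=90  T[6][4]=4·10+25=65  T[6][5]=5·1+10=15
row 7: T[7][1]=1·1+0=1  T[7][2]=2·31+1=63  T[7][3]=3·90+31=301  T[7][4]=4·65+90=350  T[7][5]=5·15+65=140
row 8: T[8][2]=2·63+1=127  T[8][3]=3·301+63=966  T[8][4]=4·350+301=1701  T[8][5]=5·140+350=1050
Read S(8,2) = 127, S(8,3) = 966, S(8,4) = 1701, S(8,5) = 1050.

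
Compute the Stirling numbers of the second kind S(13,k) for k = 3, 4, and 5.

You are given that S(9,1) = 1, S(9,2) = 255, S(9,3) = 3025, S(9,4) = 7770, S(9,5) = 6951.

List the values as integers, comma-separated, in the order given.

261625, 2532530, 7508501

i=10: T(10,1)=0+1·1=1 | T(10,2)=1+2·255=511 | T(10,3)=255+3·3025=9330 | T(10,4)=3025+4·7770=34105 | T(10,5)=7770+5·6951=42525
i=11: T(11,1)=0+1·1=1 | T(11,2)=1+2·511=1023 | T(11,3)=511+3·9330=28501 | T(11,4)=9330+4·34105=145750 | T(11,5)=34105+5·42525=246730
i=12: T(12,2)=1+2·1023=2047 | T(12,3)=1023+3·28501=86526 | T(12,4)=28501+4·145750=611501 | T(12,5)=145750+5·246730=1379400
i=13: T(13,3)=2047+3·86526=261625 | T(13,4)=86526+4·611501=2532530 | T(13,5)=611501+5·1379400=7508501
Read S(13,3) = 261625, S(13,4) = 2532530, S(13,5) = 7508501.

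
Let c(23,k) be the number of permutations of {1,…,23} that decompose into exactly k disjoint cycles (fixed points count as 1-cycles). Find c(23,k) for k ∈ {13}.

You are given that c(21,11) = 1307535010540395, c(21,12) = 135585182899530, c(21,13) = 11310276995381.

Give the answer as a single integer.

12363045847086207

@22  (22,12):135585182899530·21+1307535010540395→4154823851430525, (22,13):11310276995381·21+135585182899530→373100999802531
@23  (23,13):373100999802531·22+4154823851430525→12363045847086207
Read c(23,13) = 12363045847086207.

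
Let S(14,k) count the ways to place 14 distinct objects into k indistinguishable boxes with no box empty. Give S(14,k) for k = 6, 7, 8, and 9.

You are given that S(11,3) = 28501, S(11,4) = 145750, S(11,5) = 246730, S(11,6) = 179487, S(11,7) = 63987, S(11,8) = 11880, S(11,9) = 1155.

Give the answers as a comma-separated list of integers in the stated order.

63436373, 49329280, 20912320, 5135130

i=12: T(12,4)=28501+4·145750=611501 | T(12,5)=145750+5·246730=1379400 | T(12,6)=246730+6·179487=1323652 | T(12,7)=179487+7·63987=627396 | T(12,8)=63987+8·11880=159027 | T(12,9)=11880+9·1155=22275
i=13: T(13,5)=611501+5·1379400=7508501 | T(13,6)=1379400+6·1323652=9321312 | T(13,7)=1323652+7·627396=5715424 | T(13,8)=627396+8·159027=1899612 | T(13,9)=159027+9·22275=359502
i=14: T(14,6)=7508501+6·9321312=63436373 | T(14,7)=9321312+7·5715424=49329280 | T(14,8)=5715424+8·1899612=20912320 | T(14,9)=1899612+9·359502=5135130
Read S(14,6) = 63436373, S(14,7) = 49329280, S(14,8) = 20912320, S(14,9) = 5135130.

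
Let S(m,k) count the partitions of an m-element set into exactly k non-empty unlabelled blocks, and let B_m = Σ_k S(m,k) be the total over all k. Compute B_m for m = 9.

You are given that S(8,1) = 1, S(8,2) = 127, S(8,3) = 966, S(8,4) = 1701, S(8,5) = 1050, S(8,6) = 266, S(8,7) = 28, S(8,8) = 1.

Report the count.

21147

r9: T_9,1=1×1+0=1; T_9,2=2×127+1=255; T_9,3=3×966+127=3025; T_9,4=4×1701+966=7770; T_9,5=5×1050+1701=6951; T_9,6=6×266+1050=2646; T_9,7=7×28+266=462; T_9,8=8×1+28=36; T_9,9=9×0+1=1
B_9 = ΣS(9,k) = 1+255+3025+7770+6951+2646+462+36+1 = 21147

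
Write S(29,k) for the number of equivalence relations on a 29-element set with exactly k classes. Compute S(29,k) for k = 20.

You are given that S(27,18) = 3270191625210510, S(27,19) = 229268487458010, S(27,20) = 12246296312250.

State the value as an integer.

row 28: T[28][19]=19·229268487458010+3270191625210510=7626292886912700  T[28][20]=20·12246296312250+229268487458010=474194413703010
row 29: T[29][20]=20·474194413703010+7626292886912700=17110181160972900
Read S(29,20) = 17110181160972900.

17110181160972900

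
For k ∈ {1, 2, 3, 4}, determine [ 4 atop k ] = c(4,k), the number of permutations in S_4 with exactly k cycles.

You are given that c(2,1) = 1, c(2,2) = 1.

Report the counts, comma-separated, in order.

i=3: T(3,1)=0+2·1=2 | T(3,2)=1+2·1=3 | T(3,3)=1+2·0=1
i=4: T(4,1)=0+3·2=6 | T(4,2)=2+3·3=11 | T(4,3)=3+3·1=6 | T(4,4)=1+3·0=1
Read c(4,1) = 6, c(4,2) = 11, c(4,3) = 6, c(4,4) = 1.

6, 11, 6, 1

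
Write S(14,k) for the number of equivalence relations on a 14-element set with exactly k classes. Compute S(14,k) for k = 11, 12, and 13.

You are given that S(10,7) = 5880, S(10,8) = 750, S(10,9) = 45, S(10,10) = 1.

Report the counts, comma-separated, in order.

@11  (11,8):750·8+5880→11880, (11,9):45·9+750→1155, (11,10):1·10+45→55, (11,11):0·11+1→1
@12  (12,9):1155·9+11880→22275, (12,10):55·10+1155→1705, (12,11):1·11+55→66, (12,12):0·12+1→1
@13  (13,10):1705·10+22275→39325, (13,11):66·11+1705→2431, (13,12):1·12+66→78, (13,13):0·13+1→1
@14  (14,11):2431·11+39325→66066, (14,12):78·12+2431→3367, (14,13):1·13+78→91
Read S(14,11) = 66066, S(14,12) = 3367, S(14,13) = 91.

66066, 3367, 91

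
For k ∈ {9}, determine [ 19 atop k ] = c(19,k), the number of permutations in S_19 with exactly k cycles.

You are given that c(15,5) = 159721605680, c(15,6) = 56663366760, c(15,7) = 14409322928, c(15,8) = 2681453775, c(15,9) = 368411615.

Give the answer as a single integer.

row 16: T[16][6]=15·56663366760+159721605680=1009672107080  T[16][7]=15·14409322928+56663366760=272803210680  T[16][8]=15·2681453775+14409322928=54631129553  T[16][9]=15·368411615+2681453775=8207628000
row 17: T[17][7]=16·272803210680+1009672107080=5374523477960  T[17][8]=16·54631129553+272803210680=1146901283528  T[17][9]=16·8207628000+54631129553=185953177553
row 18: T[18][8]=17·1146901283528+5374523477960=24871845297936  T[18][9]=17·185953177553+1146901283528=4308105301929
row 19: T[19][9]=18·4308105301929+24871845297936=102417740732658
Read c(19,9) = 102417740732658.

102417740732658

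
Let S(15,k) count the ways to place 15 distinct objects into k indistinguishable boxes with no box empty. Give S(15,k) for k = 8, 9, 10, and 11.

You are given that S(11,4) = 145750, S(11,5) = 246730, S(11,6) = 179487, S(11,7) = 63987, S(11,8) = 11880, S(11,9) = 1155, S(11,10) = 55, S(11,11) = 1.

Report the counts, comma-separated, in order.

row 12: T[12][5]=5·246730+145750=1379400  T[12][6]=6·179487+246730=1323652  T[12][7]=7·63987+179487=627396  T[12][8]=8·11880+63987=159027  T[12][9]=9·1155+11880=22275  T[12][10]=10·55+1155=1705  T[12][11]=11·1+55=66
row 13: T[13][6]=6·1323652+1379400=9321312  T[13][7]=7·627396+1323652=5715424  T[13][8]=8·159027+627396=1899612  T[13][9]=9·22275+159027=359502  T[13][10]=10·1705+22275=39325  T[13][11]=11·66+1705=2431
row 14: T[14][7]=7·5715424+9321312=49329280  T[14][8]=8·1899612+5715424=20912320  T[14][9]=9·359502+1899612=5135130  T[14][10]=10·39325+359502=752752  T[14][11]=11·2431+39325=66066
row 15: T[15][8]=8·20912320+49329280=216627840  T[15][9]=9·5135130+20912320=67128490  T[15][10]=10·752752+5135130=12662650  T[15][11]=11·66066+752752=1479478
Read S(15,8) = 216627840, S(15,9) = 67128490, S(15,10) = 12662650, S(15,11) = 1479478.

216627840, 67128490, 12662650, 1479478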